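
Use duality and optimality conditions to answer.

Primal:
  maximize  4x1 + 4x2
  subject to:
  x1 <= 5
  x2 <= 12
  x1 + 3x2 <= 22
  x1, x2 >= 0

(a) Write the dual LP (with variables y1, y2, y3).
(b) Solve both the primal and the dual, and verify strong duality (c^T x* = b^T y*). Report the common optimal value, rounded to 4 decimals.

The standard primal-dual pair for 'max c^T x s.t. A x <= b, x >= 0' is:
  Dual:  min b^T y  s.t.  A^T y >= c,  y >= 0.

So the dual LP is:
  minimize  5y1 + 12y2 + 22y3
  subject to:
    y1 + y3 >= 4
    y2 + 3y3 >= 4
    y1, y2, y3 >= 0

Solving the primal: x* = (5, 5.6667).
  primal value c^T x* = 42.6667.
Solving the dual: y* = (2.6667, 0, 1.3333).
  dual value b^T y* = 42.6667.
Strong duality: c^T x* = b^T y*. Confirmed.

42.6667


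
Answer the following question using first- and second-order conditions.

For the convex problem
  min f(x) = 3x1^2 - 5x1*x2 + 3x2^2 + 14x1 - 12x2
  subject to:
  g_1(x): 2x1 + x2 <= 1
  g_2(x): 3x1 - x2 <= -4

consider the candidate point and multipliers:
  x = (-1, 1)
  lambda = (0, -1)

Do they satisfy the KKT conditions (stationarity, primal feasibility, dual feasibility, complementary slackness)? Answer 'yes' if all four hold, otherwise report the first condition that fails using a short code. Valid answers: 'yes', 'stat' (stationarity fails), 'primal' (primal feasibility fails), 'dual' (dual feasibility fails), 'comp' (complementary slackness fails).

Gradient of f: grad f(x) = Q x + c = (3, -1)
Constraint values g_i(x) = a_i^T x - b_i:
  g_1((-1, 1)) = -2
  g_2((-1, 1)) = 0
Stationarity residual: grad f(x) + sum_i lambda_i a_i = (0, 0)
  -> stationarity OK
Primal feasibility (all g_i <= 0): OK
Dual feasibility (all lambda_i >= 0): FAILS
Complementary slackness (lambda_i * g_i(x) = 0 for all i): OK

Verdict: the first failing condition is dual_feasibility -> dual.

dual


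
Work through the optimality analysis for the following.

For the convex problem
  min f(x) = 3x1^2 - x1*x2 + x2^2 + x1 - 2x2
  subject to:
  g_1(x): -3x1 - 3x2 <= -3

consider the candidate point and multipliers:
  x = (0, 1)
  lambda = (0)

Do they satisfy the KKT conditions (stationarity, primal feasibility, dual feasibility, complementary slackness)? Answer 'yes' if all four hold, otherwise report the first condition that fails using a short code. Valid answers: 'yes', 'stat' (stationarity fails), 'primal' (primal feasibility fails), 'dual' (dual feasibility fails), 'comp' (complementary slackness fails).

Gradient of f: grad f(x) = Q x + c = (0, 0)
Constraint values g_i(x) = a_i^T x - b_i:
  g_1((0, 1)) = 0
Stationarity residual: grad f(x) + sum_i lambda_i a_i = (0, 0)
  -> stationarity OK
Primal feasibility (all g_i <= 0): OK
Dual feasibility (all lambda_i >= 0): OK
Complementary slackness (lambda_i * g_i(x) = 0 for all i): OK

Verdict: yes, KKT holds.

yes


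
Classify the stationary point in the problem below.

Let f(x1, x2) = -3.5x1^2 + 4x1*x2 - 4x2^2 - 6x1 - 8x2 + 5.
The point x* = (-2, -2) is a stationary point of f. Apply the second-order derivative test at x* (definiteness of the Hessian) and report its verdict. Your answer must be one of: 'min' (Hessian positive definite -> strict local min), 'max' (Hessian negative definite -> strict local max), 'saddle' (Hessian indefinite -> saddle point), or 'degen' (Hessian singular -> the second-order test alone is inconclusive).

Compute the Hessian H = grad^2 f:
  H = [[-7, 4], [4, -8]]
Verify stationarity: grad f(x*) = H x* + g = (0, 0).
Eigenvalues of H: -11.5311, -3.4689.
Both eigenvalues < 0, so H is negative definite -> x* is a strict local max.

max


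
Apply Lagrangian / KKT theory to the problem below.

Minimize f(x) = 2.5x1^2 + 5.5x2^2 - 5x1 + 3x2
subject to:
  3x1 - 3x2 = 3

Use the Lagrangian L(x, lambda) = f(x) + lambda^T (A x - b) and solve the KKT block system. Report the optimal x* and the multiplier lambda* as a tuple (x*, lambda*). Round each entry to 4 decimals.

Form the Lagrangian:
  L(x, lambda) = (1/2) x^T Q x + c^T x + lambda^T (A x - b)
Stationarity (grad_x L = 0): Q x + c + A^T lambda = 0.
Primal feasibility: A x = b.

This gives the KKT block system:
  [ Q   A^T ] [ x     ]   [-c ]
  [ A    0  ] [ lambda ] = [ b ]

Solving the linear system:
  x*      = (0.8125, -0.1875)
  lambda* = (0.3125)
  f(x*)   = -2.7812

x* = (0.8125, -0.1875), lambda* = (0.3125)


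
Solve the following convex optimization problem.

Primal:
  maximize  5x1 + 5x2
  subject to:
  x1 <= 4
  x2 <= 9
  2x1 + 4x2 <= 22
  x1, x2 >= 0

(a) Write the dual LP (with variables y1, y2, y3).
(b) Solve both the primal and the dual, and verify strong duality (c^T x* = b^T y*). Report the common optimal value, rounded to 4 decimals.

The standard primal-dual pair for 'max c^T x s.t. A x <= b, x >= 0' is:
  Dual:  min b^T y  s.t.  A^T y >= c,  y >= 0.

So the dual LP is:
  minimize  4y1 + 9y2 + 22y3
  subject to:
    y1 + 2y3 >= 5
    y2 + 4y3 >= 5
    y1, y2, y3 >= 0

Solving the primal: x* = (4, 3.5).
  primal value c^T x* = 37.5.
Solving the dual: y* = (2.5, 0, 1.25).
  dual value b^T y* = 37.5.
Strong duality: c^T x* = b^T y*. Confirmed.

37.5


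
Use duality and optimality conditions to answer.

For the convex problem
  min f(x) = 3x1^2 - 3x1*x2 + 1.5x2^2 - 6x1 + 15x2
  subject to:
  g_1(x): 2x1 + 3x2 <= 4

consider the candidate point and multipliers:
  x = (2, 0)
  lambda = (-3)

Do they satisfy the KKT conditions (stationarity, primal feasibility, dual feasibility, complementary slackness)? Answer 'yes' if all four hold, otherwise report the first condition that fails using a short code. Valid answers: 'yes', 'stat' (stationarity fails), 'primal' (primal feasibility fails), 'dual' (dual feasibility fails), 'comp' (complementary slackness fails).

Gradient of f: grad f(x) = Q x + c = (6, 9)
Constraint values g_i(x) = a_i^T x - b_i:
  g_1((2, 0)) = 0
Stationarity residual: grad f(x) + sum_i lambda_i a_i = (0, 0)
  -> stationarity OK
Primal feasibility (all g_i <= 0): OK
Dual feasibility (all lambda_i >= 0): FAILS
Complementary slackness (lambda_i * g_i(x) = 0 for all i): OK

Verdict: the first failing condition is dual_feasibility -> dual.

dual


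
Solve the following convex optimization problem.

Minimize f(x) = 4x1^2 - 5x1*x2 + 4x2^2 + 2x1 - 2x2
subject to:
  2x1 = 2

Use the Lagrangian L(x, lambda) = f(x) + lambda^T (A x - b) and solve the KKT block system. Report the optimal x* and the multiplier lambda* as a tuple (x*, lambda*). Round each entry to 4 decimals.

Form the Lagrangian:
  L(x, lambda) = (1/2) x^T Q x + c^T x + lambda^T (A x - b)
Stationarity (grad_x L = 0): Q x + c + A^T lambda = 0.
Primal feasibility: A x = b.

This gives the KKT block system:
  [ Q   A^T ] [ x     ]   [-c ]
  [ A    0  ] [ lambda ] = [ b ]

Solving the linear system:
  x*      = (1, 0.875)
  lambda* = (-2.8125)
  f(x*)   = 2.9375

x* = (1, 0.875), lambda* = (-2.8125)


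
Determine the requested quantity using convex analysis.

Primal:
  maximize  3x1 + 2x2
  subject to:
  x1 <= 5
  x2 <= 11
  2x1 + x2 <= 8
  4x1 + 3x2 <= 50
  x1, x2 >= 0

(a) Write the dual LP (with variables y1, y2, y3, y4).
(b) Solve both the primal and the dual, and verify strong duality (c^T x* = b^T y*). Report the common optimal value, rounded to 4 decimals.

The standard primal-dual pair for 'max c^T x s.t. A x <= b, x >= 0' is:
  Dual:  min b^T y  s.t.  A^T y >= c,  y >= 0.

So the dual LP is:
  minimize  5y1 + 11y2 + 8y3 + 50y4
  subject to:
    y1 + 2y3 + 4y4 >= 3
    y2 + y3 + 3y4 >= 2
    y1, y2, y3, y4 >= 0

Solving the primal: x* = (0, 8).
  primal value c^T x* = 16.
Solving the dual: y* = (0, 0, 2, 0).
  dual value b^T y* = 16.
Strong duality: c^T x* = b^T y*. Confirmed.

16


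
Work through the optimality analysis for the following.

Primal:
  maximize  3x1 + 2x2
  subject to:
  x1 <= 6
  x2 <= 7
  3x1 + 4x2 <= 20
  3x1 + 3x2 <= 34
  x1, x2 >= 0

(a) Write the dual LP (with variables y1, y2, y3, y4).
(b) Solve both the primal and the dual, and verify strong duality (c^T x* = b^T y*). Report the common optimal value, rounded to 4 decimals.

The standard primal-dual pair for 'max c^T x s.t. A x <= b, x >= 0' is:
  Dual:  min b^T y  s.t.  A^T y >= c,  y >= 0.

So the dual LP is:
  minimize  6y1 + 7y2 + 20y3 + 34y4
  subject to:
    y1 + 3y3 + 3y4 >= 3
    y2 + 4y3 + 3y4 >= 2
    y1, y2, y3, y4 >= 0

Solving the primal: x* = (6, 0.5).
  primal value c^T x* = 19.
Solving the dual: y* = (1.5, 0, 0.5, 0).
  dual value b^T y* = 19.
Strong duality: c^T x* = b^T y*. Confirmed.

19


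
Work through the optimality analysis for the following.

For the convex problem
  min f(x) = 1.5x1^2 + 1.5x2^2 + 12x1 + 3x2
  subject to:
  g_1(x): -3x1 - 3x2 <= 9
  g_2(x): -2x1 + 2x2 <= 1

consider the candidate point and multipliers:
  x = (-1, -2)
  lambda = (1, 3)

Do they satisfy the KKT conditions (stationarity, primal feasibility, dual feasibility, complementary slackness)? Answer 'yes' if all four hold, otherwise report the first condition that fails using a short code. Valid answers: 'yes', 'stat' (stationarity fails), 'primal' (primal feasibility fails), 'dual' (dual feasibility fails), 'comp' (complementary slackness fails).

Gradient of f: grad f(x) = Q x + c = (9, -3)
Constraint values g_i(x) = a_i^T x - b_i:
  g_1((-1, -2)) = 0
  g_2((-1, -2)) = -3
Stationarity residual: grad f(x) + sum_i lambda_i a_i = (0, 0)
  -> stationarity OK
Primal feasibility (all g_i <= 0): OK
Dual feasibility (all lambda_i >= 0): OK
Complementary slackness (lambda_i * g_i(x) = 0 for all i): FAILS

Verdict: the first failing condition is complementary_slackness -> comp.

comp


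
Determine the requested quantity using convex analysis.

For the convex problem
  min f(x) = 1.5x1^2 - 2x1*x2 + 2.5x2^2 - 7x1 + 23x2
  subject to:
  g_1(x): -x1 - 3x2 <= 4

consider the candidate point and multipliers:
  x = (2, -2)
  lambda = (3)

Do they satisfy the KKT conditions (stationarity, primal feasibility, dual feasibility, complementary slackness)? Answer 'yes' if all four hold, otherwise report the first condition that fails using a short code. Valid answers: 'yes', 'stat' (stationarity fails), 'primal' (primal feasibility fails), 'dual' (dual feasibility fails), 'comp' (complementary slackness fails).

Gradient of f: grad f(x) = Q x + c = (3, 9)
Constraint values g_i(x) = a_i^T x - b_i:
  g_1((2, -2)) = 0
Stationarity residual: grad f(x) + sum_i lambda_i a_i = (0, 0)
  -> stationarity OK
Primal feasibility (all g_i <= 0): OK
Dual feasibility (all lambda_i >= 0): OK
Complementary slackness (lambda_i * g_i(x) = 0 for all i): OK

Verdict: yes, KKT holds.

yes


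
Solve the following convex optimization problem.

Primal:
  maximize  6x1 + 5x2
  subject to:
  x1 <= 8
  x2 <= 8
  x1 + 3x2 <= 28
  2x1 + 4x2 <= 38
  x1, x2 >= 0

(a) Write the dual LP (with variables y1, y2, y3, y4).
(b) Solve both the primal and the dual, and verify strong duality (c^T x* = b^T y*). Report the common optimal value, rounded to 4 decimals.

The standard primal-dual pair for 'max c^T x s.t. A x <= b, x >= 0' is:
  Dual:  min b^T y  s.t.  A^T y >= c,  y >= 0.

So the dual LP is:
  minimize  8y1 + 8y2 + 28y3 + 38y4
  subject to:
    y1 + y3 + 2y4 >= 6
    y2 + 3y3 + 4y4 >= 5
    y1, y2, y3, y4 >= 0

Solving the primal: x* = (8, 5.5).
  primal value c^T x* = 75.5.
Solving the dual: y* = (3.5, 0, 0, 1.25).
  dual value b^T y* = 75.5.
Strong duality: c^T x* = b^T y*. Confirmed.

75.5


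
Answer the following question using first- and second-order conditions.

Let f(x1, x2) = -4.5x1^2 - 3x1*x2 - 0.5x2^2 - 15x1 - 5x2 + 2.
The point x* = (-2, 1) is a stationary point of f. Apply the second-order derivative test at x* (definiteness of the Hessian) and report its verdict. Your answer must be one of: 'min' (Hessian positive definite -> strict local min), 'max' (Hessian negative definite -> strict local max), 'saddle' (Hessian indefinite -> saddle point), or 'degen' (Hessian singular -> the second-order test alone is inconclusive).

Compute the Hessian H = grad^2 f:
  H = [[-9, -3], [-3, -1]]
Verify stationarity: grad f(x*) = H x* + g = (0, 0).
Eigenvalues of H: -10, 0.
H has a zero eigenvalue (singular; negative semidefinite but not definite), so H is neither positive definite, negative definite, nor indefinite. The second-order test alone is inconclusive -> degen.
(Indeed, f is constant along the null direction of H through x*, so x* is not a strict local extremum.)

degen


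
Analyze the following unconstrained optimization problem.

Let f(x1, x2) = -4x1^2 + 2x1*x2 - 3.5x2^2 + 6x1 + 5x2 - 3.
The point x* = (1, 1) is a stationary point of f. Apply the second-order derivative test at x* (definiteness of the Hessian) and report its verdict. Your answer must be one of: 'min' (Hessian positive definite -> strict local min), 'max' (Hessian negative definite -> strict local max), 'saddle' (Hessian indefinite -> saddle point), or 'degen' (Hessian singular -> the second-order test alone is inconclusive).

Compute the Hessian H = grad^2 f:
  H = [[-8, 2], [2, -7]]
Verify stationarity: grad f(x*) = H x* + g = (0, 0).
Eigenvalues of H: -9.5616, -5.4384.
Both eigenvalues < 0, so H is negative definite -> x* is a strict local max.

max


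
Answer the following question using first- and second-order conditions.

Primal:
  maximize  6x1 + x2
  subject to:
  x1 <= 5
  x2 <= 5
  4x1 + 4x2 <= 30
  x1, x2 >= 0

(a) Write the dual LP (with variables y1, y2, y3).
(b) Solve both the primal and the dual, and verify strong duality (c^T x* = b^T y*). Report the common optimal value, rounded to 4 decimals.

The standard primal-dual pair for 'max c^T x s.t. A x <= b, x >= 0' is:
  Dual:  min b^T y  s.t.  A^T y >= c,  y >= 0.

So the dual LP is:
  minimize  5y1 + 5y2 + 30y3
  subject to:
    y1 + 4y3 >= 6
    y2 + 4y3 >= 1
    y1, y2, y3 >= 0

Solving the primal: x* = (5, 2.5).
  primal value c^T x* = 32.5.
Solving the dual: y* = (5, 0, 0.25).
  dual value b^T y* = 32.5.
Strong duality: c^T x* = b^T y*. Confirmed.

32.5


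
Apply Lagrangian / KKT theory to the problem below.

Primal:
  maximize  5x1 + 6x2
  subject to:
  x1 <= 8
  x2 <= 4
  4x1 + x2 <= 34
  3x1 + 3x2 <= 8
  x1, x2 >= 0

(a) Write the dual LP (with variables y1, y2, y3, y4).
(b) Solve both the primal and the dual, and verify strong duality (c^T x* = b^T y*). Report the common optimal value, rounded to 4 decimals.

The standard primal-dual pair for 'max c^T x s.t. A x <= b, x >= 0' is:
  Dual:  min b^T y  s.t.  A^T y >= c,  y >= 0.

So the dual LP is:
  minimize  8y1 + 4y2 + 34y3 + 8y4
  subject to:
    y1 + 4y3 + 3y4 >= 5
    y2 + y3 + 3y4 >= 6
    y1, y2, y3, y4 >= 0

Solving the primal: x* = (0, 2.6667).
  primal value c^T x* = 16.
Solving the dual: y* = (0, 0, 0, 2).
  dual value b^T y* = 16.
Strong duality: c^T x* = b^T y*. Confirmed.

16


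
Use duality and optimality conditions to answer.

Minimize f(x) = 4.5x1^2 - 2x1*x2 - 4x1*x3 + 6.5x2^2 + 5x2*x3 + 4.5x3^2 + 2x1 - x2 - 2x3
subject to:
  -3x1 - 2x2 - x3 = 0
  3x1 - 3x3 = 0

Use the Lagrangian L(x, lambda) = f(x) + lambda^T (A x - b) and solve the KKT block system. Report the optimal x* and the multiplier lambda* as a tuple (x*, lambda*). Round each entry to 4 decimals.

Form the Lagrangian:
  L(x, lambda) = (1/2) x^T Q x + c^T x + lambda^T (A x - b)
Stationarity (grad_x L = 0): Q x + c + A^T lambda = 0.
Primal feasibility: A x = b.

This gives the KKT block system:
  [ Q   A^T ] [ x     ]   [-c ]
  [ A    0  ] [ lambda ] = [ b ]

Solving the linear system:
  x*      = (-0.04, 0.08, -0.04)
  lambda* = (-0.04, -0.5867)
  f(x*)   = -0.04

x* = (-0.04, 0.08, -0.04), lambda* = (-0.04, -0.5867)


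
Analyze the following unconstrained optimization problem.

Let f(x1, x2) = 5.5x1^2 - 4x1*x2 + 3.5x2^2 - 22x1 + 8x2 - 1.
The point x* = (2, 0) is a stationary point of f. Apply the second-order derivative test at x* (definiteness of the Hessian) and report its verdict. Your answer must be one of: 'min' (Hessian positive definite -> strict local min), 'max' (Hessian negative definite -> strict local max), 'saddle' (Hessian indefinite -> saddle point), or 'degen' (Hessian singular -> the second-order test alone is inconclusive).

Compute the Hessian H = grad^2 f:
  H = [[11, -4], [-4, 7]]
Verify stationarity: grad f(x*) = H x* + g = (0, 0).
Eigenvalues of H: 4.5279, 13.4721.
Both eigenvalues > 0, so H is positive definite -> x* is a strict local min.

min


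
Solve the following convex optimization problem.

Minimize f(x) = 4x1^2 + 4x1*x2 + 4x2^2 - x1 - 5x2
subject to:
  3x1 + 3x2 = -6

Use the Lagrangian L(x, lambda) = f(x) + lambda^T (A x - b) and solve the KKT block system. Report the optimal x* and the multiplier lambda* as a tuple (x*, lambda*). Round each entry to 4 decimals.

Form the Lagrangian:
  L(x, lambda) = (1/2) x^T Q x + c^T x + lambda^T (A x - b)
Stationarity (grad_x L = 0): Q x + c + A^T lambda = 0.
Primal feasibility: A x = b.

This gives the KKT block system:
  [ Q   A^T ] [ x     ]   [-c ]
  [ A    0  ] [ lambda ] = [ b ]

Solving the linear system:
  x*      = (-1.5, -0.5)
  lambda* = (5)
  f(x*)   = 17

x* = (-1.5, -0.5), lambda* = (5)


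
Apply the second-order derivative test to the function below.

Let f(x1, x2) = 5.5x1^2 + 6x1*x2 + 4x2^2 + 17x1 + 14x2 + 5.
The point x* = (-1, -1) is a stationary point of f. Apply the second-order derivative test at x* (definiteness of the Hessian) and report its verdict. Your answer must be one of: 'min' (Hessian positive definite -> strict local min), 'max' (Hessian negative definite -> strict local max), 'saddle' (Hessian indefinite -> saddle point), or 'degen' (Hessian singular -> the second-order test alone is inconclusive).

Compute the Hessian H = grad^2 f:
  H = [[11, 6], [6, 8]]
Verify stationarity: grad f(x*) = H x* + g = (0, 0).
Eigenvalues of H: 3.3153, 15.6847.
Both eigenvalues > 0, so H is positive definite -> x* is a strict local min.

min


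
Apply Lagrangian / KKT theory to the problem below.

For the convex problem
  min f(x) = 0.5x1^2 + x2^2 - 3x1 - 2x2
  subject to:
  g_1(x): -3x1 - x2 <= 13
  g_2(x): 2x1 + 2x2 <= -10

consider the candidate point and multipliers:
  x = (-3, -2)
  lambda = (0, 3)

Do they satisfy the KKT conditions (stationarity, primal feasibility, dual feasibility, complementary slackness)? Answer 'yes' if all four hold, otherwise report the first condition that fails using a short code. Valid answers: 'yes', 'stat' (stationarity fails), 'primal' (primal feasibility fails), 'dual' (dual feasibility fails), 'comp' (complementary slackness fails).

Gradient of f: grad f(x) = Q x + c = (-6, -6)
Constraint values g_i(x) = a_i^T x - b_i:
  g_1((-3, -2)) = -2
  g_2((-3, -2)) = 0
Stationarity residual: grad f(x) + sum_i lambda_i a_i = (0, 0)
  -> stationarity OK
Primal feasibility (all g_i <= 0): OK
Dual feasibility (all lambda_i >= 0): OK
Complementary slackness (lambda_i * g_i(x) = 0 for all i): OK

Verdict: yes, KKT holds.

yes


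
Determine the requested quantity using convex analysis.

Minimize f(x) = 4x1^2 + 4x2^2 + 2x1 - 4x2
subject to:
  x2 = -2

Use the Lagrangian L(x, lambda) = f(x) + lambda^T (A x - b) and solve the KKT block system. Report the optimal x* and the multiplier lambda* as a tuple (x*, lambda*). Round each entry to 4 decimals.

Form the Lagrangian:
  L(x, lambda) = (1/2) x^T Q x + c^T x + lambda^T (A x - b)
Stationarity (grad_x L = 0): Q x + c + A^T lambda = 0.
Primal feasibility: A x = b.

This gives the KKT block system:
  [ Q   A^T ] [ x     ]   [-c ]
  [ A    0  ] [ lambda ] = [ b ]

Solving the linear system:
  x*      = (-0.25, -2)
  lambda* = (20)
  f(x*)   = 23.75

x* = (-0.25, -2), lambda* = (20)


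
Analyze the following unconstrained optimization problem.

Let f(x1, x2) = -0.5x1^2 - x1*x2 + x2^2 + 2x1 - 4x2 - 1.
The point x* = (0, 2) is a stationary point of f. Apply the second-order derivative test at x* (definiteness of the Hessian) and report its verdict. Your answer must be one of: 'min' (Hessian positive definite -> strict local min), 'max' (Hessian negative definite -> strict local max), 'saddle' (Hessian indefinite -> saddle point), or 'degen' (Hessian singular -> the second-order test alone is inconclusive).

Compute the Hessian H = grad^2 f:
  H = [[-1, -1], [-1, 2]]
Verify stationarity: grad f(x*) = H x* + g = (0, 0).
Eigenvalues of H: -1.3028, 2.3028.
Eigenvalues have mixed signs, so H is indefinite -> x* is a saddle point.

saddle


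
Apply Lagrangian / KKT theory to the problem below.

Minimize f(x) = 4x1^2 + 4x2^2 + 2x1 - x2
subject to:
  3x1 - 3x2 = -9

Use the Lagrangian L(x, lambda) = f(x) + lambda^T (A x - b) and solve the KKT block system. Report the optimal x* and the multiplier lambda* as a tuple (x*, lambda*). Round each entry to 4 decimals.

Form the Lagrangian:
  L(x, lambda) = (1/2) x^T Q x + c^T x + lambda^T (A x - b)
Stationarity (grad_x L = 0): Q x + c + A^T lambda = 0.
Primal feasibility: A x = b.

This gives the KKT block system:
  [ Q   A^T ] [ x     ]   [-c ]
  [ A    0  ] [ lambda ] = [ b ]

Solving the linear system:
  x*      = (-1.5625, 1.4375)
  lambda* = (3.5)
  f(x*)   = 13.4688

x* = (-1.5625, 1.4375), lambda* = (3.5)


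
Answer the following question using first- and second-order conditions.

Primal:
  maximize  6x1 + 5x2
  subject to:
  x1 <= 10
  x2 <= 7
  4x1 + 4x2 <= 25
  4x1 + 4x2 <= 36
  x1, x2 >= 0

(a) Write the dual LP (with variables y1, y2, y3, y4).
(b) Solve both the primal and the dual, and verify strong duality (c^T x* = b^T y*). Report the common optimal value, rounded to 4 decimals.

The standard primal-dual pair for 'max c^T x s.t. A x <= b, x >= 0' is:
  Dual:  min b^T y  s.t.  A^T y >= c,  y >= 0.

So the dual LP is:
  minimize  10y1 + 7y2 + 25y3 + 36y4
  subject to:
    y1 + 4y3 + 4y4 >= 6
    y2 + 4y3 + 4y4 >= 5
    y1, y2, y3, y4 >= 0

Solving the primal: x* = (6.25, 0).
  primal value c^T x* = 37.5.
Solving the dual: y* = (0, 0, 1.5, 0).
  dual value b^T y* = 37.5.
Strong duality: c^T x* = b^T y*. Confirmed.

37.5


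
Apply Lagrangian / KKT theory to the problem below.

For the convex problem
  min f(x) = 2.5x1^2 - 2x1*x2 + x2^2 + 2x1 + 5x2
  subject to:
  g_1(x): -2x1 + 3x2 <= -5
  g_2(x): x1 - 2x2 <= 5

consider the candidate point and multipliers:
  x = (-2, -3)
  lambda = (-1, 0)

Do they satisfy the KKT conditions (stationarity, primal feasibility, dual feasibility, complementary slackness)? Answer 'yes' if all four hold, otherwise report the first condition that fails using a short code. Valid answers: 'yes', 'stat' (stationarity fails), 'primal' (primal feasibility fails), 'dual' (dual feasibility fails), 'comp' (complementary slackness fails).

Gradient of f: grad f(x) = Q x + c = (-2, 3)
Constraint values g_i(x) = a_i^T x - b_i:
  g_1((-2, -3)) = 0
  g_2((-2, -3)) = -1
Stationarity residual: grad f(x) + sum_i lambda_i a_i = (0, 0)
  -> stationarity OK
Primal feasibility (all g_i <= 0): OK
Dual feasibility (all lambda_i >= 0): FAILS
Complementary slackness (lambda_i * g_i(x) = 0 for all i): OK

Verdict: the first failing condition is dual_feasibility -> dual.

dual


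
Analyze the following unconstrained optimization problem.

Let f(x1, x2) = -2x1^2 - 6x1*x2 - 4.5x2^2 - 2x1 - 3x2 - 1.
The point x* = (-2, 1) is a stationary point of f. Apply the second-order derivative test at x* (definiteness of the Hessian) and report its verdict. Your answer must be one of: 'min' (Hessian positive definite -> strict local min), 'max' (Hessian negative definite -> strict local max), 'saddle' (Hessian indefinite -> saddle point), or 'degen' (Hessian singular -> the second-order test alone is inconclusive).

Compute the Hessian H = grad^2 f:
  H = [[-4, -6], [-6, -9]]
Verify stationarity: grad f(x*) = H x* + g = (0, 0).
Eigenvalues of H: -13, 0.
H has a zero eigenvalue (singular; negative semidefinite but not definite), so H is neither positive definite, negative definite, nor indefinite. The second-order test alone is inconclusive -> degen.
(Indeed, f is constant along the null direction of H through x*, so x* is not a strict local extremum.)

degen


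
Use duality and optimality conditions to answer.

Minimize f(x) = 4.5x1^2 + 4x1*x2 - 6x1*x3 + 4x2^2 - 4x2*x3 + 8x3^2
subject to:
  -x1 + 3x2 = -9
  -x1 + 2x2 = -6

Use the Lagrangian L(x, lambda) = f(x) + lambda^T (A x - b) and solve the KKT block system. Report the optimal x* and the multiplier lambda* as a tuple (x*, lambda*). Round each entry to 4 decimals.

Form the Lagrangian:
  L(x, lambda) = (1/2) x^T Q x + c^T x + lambda^T (A x - b)
Stationarity (grad_x L = 0): Q x + c + A^T lambda = 0.
Primal feasibility: A x = b.

This gives the KKT block system:
  [ Q   A^T ] [ x     ]   [-c ]
  [ A    0  ] [ lambda ] = [ b ]

Solving the linear system:
  x*      = (0, -3, -0.75)
  lambda* = (36, -43.5)
  f(x*)   = 31.5

x* = (0, -3, -0.75), lambda* = (36, -43.5)


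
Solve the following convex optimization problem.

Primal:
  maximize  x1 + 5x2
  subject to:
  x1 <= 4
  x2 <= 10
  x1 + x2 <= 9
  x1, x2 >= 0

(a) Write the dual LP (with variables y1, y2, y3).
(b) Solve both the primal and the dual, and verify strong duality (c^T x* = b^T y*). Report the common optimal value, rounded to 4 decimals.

The standard primal-dual pair for 'max c^T x s.t. A x <= b, x >= 0' is:
  Dual:  min b^T y  s.t.  A^T y >= c,  y >= 0.

So the dual LP is:
  minimize  4y1 + 10y2 + 9y3
  subject to:
    y1 + y3 >= 1
    y2 + y3 >= 5
    y1, y2, y3 >= 0

Solving the primal: x* = (0, 9).
  primal value c^T x* = 45.
Solving the dual: y* = (0, 0, 5).
  dual value b^T y* = 45.
Strong duality: c^T x* = b^T y*. Confirmed.

45


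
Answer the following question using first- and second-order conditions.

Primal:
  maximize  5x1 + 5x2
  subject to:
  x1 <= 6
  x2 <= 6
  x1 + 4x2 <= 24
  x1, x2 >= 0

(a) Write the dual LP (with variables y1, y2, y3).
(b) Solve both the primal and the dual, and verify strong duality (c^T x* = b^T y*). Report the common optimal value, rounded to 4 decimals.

The standard primal-dual pair for 'max c^T x s.t. A x <= b, x >= 0' is:
  Dual:  min b^T y  s.t.  A^T y >= c,  y >= 0.

So the dual LP is:
  minimize  6y1 + 6y2 + 24y3
  subject to:
    y1 + y3 >= 5
    y2 + 4y3 >= 5
    y1, y2, y3 >= 0

Solving the primal: x* = (6, 4.5).
  primal value c^T x* = 52.5.
Solving the dual: y* = (3.75, 0, 1.25).
  dual value b^T y* = 52.5.
Strong duality: c^T x* = b^T y*. Confirmed.

52.5


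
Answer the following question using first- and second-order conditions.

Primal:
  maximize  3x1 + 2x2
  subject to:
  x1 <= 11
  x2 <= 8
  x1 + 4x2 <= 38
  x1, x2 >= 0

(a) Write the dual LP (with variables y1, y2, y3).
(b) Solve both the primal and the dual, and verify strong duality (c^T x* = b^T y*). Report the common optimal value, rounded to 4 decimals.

The standard primal-dual pair for 'max c^T x s.t. A x <= b, x >= 0' is:
  Dual:  min b^T y  s.t.  A^T y >= c,  y >= 0.

So the dual LP is:
  minimize  11y1 + 8y2 + 38y3
  subject to:
    y1 + y3 >= 3
    y2 + 4y3 >= 2
    y1, y2, y3 >= 0

Solving the primal: x* = (11, 6.75).
  primal value c^T x* = 46.5.
Solving the dual: y* = (2.5, 0, 0.5).
  dual value b^T y* = 46.5.
Strong duality: c^T x* = b^T y*. Confirmed.

46.5


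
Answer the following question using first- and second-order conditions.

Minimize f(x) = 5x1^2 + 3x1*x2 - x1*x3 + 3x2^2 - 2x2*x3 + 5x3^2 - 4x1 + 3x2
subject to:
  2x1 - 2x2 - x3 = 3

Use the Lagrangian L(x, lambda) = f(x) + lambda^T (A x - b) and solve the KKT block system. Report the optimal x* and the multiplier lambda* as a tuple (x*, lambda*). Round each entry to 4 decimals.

Form the Lagrangian:
  L(x, lambda) = (1/2) x^T Q x + c^T x + lambda^T (A x - b)
Stationarity (grad_x L = 0): Q x + c + A^T lambda = 0.
Primal feasibility: A x = b.

This gives the KKT block system:
  [ Q   A^T ] [ x     ]   [-c ]
  [ A    0  ] [ lambda ] = [ b ]

Solving the linear system:
  x*      = (0.6262, -0.8255, -0.0966)
  lambda* = (0.0592)
  f(x*)   = -2.5794

x* = (0.6262, -0.8255, -0.0966), lambda* = (0.0592)


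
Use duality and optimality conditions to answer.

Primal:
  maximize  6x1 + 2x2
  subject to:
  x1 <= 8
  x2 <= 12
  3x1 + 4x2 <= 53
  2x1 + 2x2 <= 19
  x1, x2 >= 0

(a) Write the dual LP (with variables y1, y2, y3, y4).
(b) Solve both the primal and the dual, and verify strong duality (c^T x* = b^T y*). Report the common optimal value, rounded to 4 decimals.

The standard primal-dual pair for 'max c^T x s.t. A x <= b, x >= 0' is:
  Dual:  min b^T y  s.t.  A^T y >= c,  y >= 0.

So the dual LP is:
  minimize  8y1 + 12y2 + 53y3 + 19y4
  subject to:
    y1 + 3y3 + 2y4 >= 6
    y2 + 4y3 + 2y4 >= 2
    y1, y2, y3, y4 >= 0

Solving the primal: x* = (8, 1.5).
  primal value c^T x* = 51.
Solving the dual: y* = (4, 0, 0, 1).
  dual value b^T y* = 51.
Strong duality: c^T x* = b^T y*. Confirmed.

51


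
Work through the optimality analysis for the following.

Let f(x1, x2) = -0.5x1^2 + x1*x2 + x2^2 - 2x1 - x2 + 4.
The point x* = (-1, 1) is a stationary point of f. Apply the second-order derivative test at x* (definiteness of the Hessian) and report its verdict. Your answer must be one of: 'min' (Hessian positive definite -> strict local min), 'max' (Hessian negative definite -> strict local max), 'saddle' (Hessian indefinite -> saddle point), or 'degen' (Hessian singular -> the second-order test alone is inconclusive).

Compute the Hessian H = grad^2 f:
  H = [[-1, 1], [1, 2]]
Verify stationarity: grad f(x*) = H x* + g = (0, 0).
Eigenvalues of H: -1.3028, 2.3028.
Eigenvalues have mixed signs, so H is indefinite -> x* is a saddle point.

saddle


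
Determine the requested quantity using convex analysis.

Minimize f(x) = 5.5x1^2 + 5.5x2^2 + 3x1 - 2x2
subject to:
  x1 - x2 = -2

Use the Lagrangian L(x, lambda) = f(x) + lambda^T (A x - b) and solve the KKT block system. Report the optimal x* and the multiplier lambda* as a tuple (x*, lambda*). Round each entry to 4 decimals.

Form the Lagrangian:
  L(x, lambda) = (1/2) x^T Q x + c^T x + lambda^T (A x - b)
Stationarity (grad_x L = 0): Q x + c + A^T lambda = 0.
Primal feasibility: A x = b.

This gives the KKT block system:
  [ Q   A^T ] [ x     ]   [-c ]
  [ A    0  ] [ lambda ] = [ b ]

Solving the linear system:
  x*      = (-1.0455, 0.9545)
  lambda* = (8.5)
  f(x*)   = 5.9773

x* = (-1.0455, 0.9545), lambda* = (8.5)


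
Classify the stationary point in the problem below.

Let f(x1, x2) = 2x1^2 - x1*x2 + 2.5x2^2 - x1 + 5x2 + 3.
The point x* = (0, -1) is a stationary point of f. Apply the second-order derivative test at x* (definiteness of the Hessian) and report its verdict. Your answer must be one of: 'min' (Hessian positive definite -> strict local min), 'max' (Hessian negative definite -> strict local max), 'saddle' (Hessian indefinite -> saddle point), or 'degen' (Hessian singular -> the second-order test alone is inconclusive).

Compute the Hessian H = grad^2 f:
  H = [[4, -1], [-1, 5]]
Verify stationarity: grad f(x*) = H x* + g = (0, 0).
Eigenvalues of H: 3.382, 5.618.
Both eigenvalues > 0, so H is positive definite -> x* is a strict local min.

min


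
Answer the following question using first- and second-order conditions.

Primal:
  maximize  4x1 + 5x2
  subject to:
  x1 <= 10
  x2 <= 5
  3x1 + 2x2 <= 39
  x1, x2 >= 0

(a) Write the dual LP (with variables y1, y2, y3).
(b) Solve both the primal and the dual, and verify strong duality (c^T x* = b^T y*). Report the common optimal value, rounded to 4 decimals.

The standard primal-dual pair for 'max c^T x s.t. A x <= b, x >= 0' is:
  Dual:  min b^T y  s.t.  A^T y >= c,  y >= 0.

So the dual LP is:
  minimize  10y1 + 5y2 + 39y3
  subject to:
    y1 + 3y3 >= 4
    y2 + 2y3 >= 5
    y1, y2, y3 >= 0

Solving the primal: x* = (9.6667, 5).
  primal value c^T x* = 63.6667.
Solving the dual: y* = (0, 2.3333, 1.3333).
  dual value b^T y* = 63.6667.
Strong duality: c^T x* = b^T y*. Confirmed.

63.6667


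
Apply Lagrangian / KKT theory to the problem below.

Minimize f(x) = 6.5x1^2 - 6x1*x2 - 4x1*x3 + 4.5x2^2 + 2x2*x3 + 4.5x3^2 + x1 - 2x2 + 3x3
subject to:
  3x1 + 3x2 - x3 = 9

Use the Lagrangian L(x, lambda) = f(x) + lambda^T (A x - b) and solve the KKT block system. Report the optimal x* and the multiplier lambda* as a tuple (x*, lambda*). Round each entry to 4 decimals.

Form the Lagrangian:
  L(x, lambda) = (1/2) x^T Q x + c^T x + lambda^T (A x - b)
Stationarity (grad_x L = 0): Q x + c + A^T lambda = 0.
Primal feasibility: A x = b.

This gives the KKT block system:
  [ Q   A^T ] [ x     ]   [-c ]
  [ A    0  ] [ lambda ] = [ b ]

Solving the linear system:
  x*      = (1.0794, 1.76, -0.4817)
  lambda* = (-2.1332)
  f(x*)   = 7.6568

x* = (1.0794, 1.76, -0.4817), lambda* = (-2.1332)


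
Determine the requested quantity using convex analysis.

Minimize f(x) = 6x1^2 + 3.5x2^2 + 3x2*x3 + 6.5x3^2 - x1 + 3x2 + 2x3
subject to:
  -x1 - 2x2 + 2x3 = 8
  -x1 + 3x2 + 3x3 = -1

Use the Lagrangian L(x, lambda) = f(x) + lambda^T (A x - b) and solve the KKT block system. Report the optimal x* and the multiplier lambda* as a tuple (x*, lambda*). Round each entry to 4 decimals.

Form the Lagrangian:
  L(x, lambda) = (1/2) x^T Q x + c^T x + lambda^T (A x - b)
Stationarity (grad_x L = 0): Q x + c + A^T lambda = 0.
Primal feasibility: A x = b.

This gives the KKT block system:
  [ Q   A^T ] [ x     ]   [-c ]
  [ A    0  ] [ lambda ] = [ b ]

Solving the linear system:
  x*      = (-0.5399, -2.1217, 1.6084)
  lambda* = (-5.8926, -1.5862)
  f(x*)   = 21.4732

x* = (-0.5399, -2.1217, 1.6084), lambda* = (-5.8926, -1.5862)


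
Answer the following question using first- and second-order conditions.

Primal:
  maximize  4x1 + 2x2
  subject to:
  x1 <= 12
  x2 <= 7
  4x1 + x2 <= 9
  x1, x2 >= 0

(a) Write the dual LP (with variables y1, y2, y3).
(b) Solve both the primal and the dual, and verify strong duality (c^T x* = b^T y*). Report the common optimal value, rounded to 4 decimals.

The standard primal-dual pair for 'max c^T x s.t. A x <= b, x >= 0' is:
  Dual:  min b^T y  s.t.  A^T y >= c,  y >= 0.

So the dual LP is:
  minimize  12y1 + 7y2 + 9y3
  subject to:
    y1 + 4y3 >= 4
    y2 + y3 >= 2
    y1, y2, y3 >= 0

Solving the primal: x* = (0.5, 7).
  primal value c^T x* = 16.
Solving the dual: y* = (0, 1, 1).
  dual value b^T y* = 16.
Strong duality: c^T x* = b^T y*. Confirmed.

16


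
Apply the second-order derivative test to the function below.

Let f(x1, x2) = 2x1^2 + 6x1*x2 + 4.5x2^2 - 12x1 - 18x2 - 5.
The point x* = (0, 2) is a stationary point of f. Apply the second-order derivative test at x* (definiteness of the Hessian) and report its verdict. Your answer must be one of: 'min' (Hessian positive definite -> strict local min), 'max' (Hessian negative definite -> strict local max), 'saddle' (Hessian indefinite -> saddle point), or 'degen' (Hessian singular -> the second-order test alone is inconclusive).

Compute the Hessian H = grad^2 f:
  H = [[4, 6], [6, 9]]
Verify stationarity: grad f(x*) = H x* + g = (0, 0).
Eigenvalues of H: 0, 13.
H has a zero eigenvalue (singular; positive semidefinite but not definite), so H is neither positive definite, negative definite, nor indefinite. The second-order test alone is inconclusive -> degen.
(Indeed, f is constant along the null direction of H through x*, so x* is not a strict local extremum.)

degen


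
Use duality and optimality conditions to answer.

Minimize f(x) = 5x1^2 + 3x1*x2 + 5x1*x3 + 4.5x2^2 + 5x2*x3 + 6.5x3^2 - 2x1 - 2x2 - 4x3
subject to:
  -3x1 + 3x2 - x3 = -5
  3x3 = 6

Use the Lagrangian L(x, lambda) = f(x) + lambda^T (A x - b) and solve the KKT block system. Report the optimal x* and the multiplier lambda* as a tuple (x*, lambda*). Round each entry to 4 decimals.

Form the Lagrangian:
  L(x, lambda) = (1/2) x^T Q x + c^T x + lambda^T (A x - b)
Stationarity (grad_x L = 0): Q x + c + A^T lambda = 0.
Primal feasibility: A x = b.

This gives the KKT block system:
  [ Q   A^T ] [ x     ]   [-c ]
  [ A    0  ] [ lambda ] = [ b ]

Solving the linear system:
  x*      = (-0.16, -1.16, 2)
  lambda* = (0.9733, -4.8089)
  f(x*)   = 14.18

x* = (-0.16, -1.16, 2), lambda* = (0.9733, -4.8089)


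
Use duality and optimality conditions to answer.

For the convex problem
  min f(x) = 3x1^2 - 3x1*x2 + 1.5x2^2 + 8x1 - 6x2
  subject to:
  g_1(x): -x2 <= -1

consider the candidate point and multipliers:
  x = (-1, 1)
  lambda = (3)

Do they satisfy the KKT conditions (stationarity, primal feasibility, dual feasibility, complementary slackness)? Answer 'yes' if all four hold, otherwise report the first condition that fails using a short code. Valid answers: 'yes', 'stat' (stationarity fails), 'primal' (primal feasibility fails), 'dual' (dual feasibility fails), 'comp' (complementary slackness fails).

Gradient of f: grad f(x) = Q x + c = (-1, 0)
Constraint values g_i(x) = a_i^T x - b_i:
  g_1((-1, 1)) = 0
Stationarity residual: grad f(x) + sum_i lambda_i a_i = (-1, -3)
  -> stationarity FAILS
Primal feasibility (all g_i <= 0): OK
Dual feasibility (all lambda_i >= 0): OK
Complementary slackness (lambda_i * g_i(x) = 0 for all i): OK

Verdict: the first failing condition is stationarity -> stat.

stat


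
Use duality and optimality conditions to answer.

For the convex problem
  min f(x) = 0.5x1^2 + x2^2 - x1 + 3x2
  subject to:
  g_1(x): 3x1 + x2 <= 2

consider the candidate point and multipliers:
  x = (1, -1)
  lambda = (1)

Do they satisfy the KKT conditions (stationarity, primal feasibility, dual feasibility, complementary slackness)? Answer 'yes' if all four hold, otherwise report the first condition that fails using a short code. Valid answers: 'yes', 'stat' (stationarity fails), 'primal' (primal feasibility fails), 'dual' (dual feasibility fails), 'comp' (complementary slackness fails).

Gradient of f: grad f(x) = Q x + c = (0, 1)
Constraint values g_i(x) = a_i^T x - b_i:
  g_1((1, -1)) = 0
Stationarity residual: grad f(x) + sum_i lambda_i a_i = (3, 2)
  -> stationarity FAILS
Primal feasibility (all g_i <= 0): OK
Dual feasibility (all lambda_i >= 0): OK
Complementary slackness (lambda_i * g_i(x) = 0 for all i): OK

Verdict: the first failing condition is stationarity -> stat.

stat


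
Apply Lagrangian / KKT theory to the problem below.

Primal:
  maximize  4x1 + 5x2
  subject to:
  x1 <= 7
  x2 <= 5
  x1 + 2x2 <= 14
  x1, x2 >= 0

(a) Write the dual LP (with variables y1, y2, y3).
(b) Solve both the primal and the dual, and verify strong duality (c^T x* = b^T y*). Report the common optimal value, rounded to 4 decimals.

The standard primal-dual pair for 'max c^T x s.t. A x <= b, x >= 0' is:
  Dual:  min b^T y  s.t.  A^T y >= c,  y >= 0.

So the dual LP is:
  minimize  7y1 + 5y2 + 14y3
  subject to:
    y1 + y3 >= 4
    y2 + 2y3 >= 5
    y1, y2, y3 >= 0

Solving the primal: x* = (7, 3.5).
  primal value c^T x* = 45.5.
Solving the dual: y* = (1.5, 0, 2.5).
  dual value b^T y* = 45.5.
Strong duality: c^T x* = b^T y*. Confirmed.

45.5


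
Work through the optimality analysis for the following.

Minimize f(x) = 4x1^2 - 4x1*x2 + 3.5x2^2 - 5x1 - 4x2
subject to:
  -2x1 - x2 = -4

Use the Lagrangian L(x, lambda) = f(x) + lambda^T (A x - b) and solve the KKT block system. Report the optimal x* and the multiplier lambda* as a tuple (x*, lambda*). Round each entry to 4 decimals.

Form the Lagrangian:
  L(x, lambda) = (1/2) x^T Q x + c^T x + lambda^T (A x - b)
Stationarity (grad_x L = 0): Q x + c + A^T lambda = 0.
Primal feasibility: A x = b.

This gives the KKT block system:
  [ Q   A^T ] [ x     ]   [-c ]
  [ A    0  ] [ lambda ] = [ b ]

Solving the linear system:
  x*      = (1.3269, 1.3462)
  lambda* = (0.1154)
  f(x*)   = -5.7788

x* = (1.3269, 1.3462), lambda* = (0.1154)


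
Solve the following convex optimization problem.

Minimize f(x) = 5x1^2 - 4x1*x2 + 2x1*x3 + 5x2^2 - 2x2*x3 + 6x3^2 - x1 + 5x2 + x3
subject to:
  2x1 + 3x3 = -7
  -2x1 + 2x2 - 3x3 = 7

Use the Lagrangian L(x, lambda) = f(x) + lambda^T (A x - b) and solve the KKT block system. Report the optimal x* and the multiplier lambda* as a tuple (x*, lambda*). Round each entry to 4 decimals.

Form the Lagrangian:
  L(x, lambda) = (1/2) x^T Q x + c^T x + lambda^T (A x - b)
Stationarity (grad_x L = 0): Q x + c + A^T lambda = 0.
Primal feasibility: A x = b.

This gives the KKT block system:
  [ Q   A^T ] [ x     ]   [-c ]
  [ A    0  ] [ lambda ] = [ b ]

Solving the linear system:
  x*      = (-0.9737, 0, -1.6842)
  lambda* = (0.9211, -6.1316)
  f(x*)   = 24.3289

x* = (-0.9737, 0, -1.6842), lambda* = (0.9211, -6.1316)


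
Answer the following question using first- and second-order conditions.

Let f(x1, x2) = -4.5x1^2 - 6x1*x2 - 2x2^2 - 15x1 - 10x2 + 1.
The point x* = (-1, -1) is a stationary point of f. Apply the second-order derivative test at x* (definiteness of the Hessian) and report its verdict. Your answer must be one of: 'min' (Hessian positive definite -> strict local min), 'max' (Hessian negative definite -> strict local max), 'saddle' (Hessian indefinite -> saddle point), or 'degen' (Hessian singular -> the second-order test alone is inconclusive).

Compute the Hessian H = grad^2 f:
  H = [[-9, -6], [-6, -4]]
Verify stationarity: grad f(x*) = H x* + g = (0, 0).
Eigenvalues of H: -13, 0.
H has a zero eigenvalue (singular; negative semidefinite but not definite), so H is neither positive definite, negative definite, nor indefinite. The second-order test alone is inconclusive -> degen.
(Indeed, f is constant along the null direction of H through x*, so x* is not a strict local extremum.)

degen
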